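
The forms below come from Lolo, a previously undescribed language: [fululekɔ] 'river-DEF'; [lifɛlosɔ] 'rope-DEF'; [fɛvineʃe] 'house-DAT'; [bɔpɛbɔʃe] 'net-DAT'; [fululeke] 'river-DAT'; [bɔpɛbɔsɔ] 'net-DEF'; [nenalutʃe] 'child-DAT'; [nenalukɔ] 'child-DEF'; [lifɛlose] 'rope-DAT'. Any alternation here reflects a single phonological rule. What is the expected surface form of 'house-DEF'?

The stem for 'net' ends in [ʃ] in [bɔpɛbɔʃe] but [s] in [bɔpɛbɔsɔ].
But 'rope' keeps [s] in both environments ([lifɛlose], [lifɛlosɔ]), so there is no rule changing /s/ to [ʃ] before the DAT suffix.
The alternation reflects depalatalization: palato-alveolar /tʃ/ and /ʃ/ become [k] and [s] when no front vowel follows. /ʃ/ is underlying.
From [fɛvineʃe] the stem 'house' is /fɛvineʃ/; when no front vowel follows this yields [fɛvinesɔ].

[fɛvinesɔ]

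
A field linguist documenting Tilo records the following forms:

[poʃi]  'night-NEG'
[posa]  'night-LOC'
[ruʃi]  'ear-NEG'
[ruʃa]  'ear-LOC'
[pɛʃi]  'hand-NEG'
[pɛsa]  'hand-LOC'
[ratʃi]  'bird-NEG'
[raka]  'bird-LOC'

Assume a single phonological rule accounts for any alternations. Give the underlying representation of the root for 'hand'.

'hand' shows [ʃ] ~ [s] at the end of the stem ([pɛʃi] vs [pɛsa]).
But 'ear' keeps [ʃ] in both environments ([ruʃi], [ruʃa]), so there is no rule changing /ʃ/ to [s] before the LOC suffix.
So /s/ is underlying, and a rule of palatalization before a front vowel — /k/ and /s/ become palato-alveolar [tʃ] and [ʃ] before a front vowel — gives [ʃ].

/pɛs/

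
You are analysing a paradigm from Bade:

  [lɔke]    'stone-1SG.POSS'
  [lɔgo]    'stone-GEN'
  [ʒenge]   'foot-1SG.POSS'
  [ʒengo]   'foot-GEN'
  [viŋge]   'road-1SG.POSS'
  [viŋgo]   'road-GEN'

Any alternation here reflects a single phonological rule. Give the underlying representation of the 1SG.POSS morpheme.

The 1SG.POSS suffix surfaces as [-ge] and [-ke], depending on the final segment of the stem.
The GEN suffix, which begins with [g], is invariant after every stem; so [g] is not altered by any rule here.
So the underlying form is /-ke/, and voiceless stops become voiced after a nasal.

/-ke/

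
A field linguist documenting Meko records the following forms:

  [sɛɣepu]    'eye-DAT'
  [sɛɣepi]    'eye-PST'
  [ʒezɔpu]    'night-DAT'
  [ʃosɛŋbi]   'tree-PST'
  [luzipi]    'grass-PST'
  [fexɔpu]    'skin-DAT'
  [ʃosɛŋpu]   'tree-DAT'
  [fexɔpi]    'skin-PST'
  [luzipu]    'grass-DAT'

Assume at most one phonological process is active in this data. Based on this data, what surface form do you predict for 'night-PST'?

The PST morpheme has two allomorphs, [-bi] and [-pi].
The DAT suffix, which begins with [p], is invariant after every stem; so [p] is not altered by any rule here.
So the underlying form is /-bi/, and voiced stops become voiceless after a vowel.
After 'night', which ends in a vowel, the suffix surfaces as [-pi], giving [ʒezɔpi].

[ʒezɔpi]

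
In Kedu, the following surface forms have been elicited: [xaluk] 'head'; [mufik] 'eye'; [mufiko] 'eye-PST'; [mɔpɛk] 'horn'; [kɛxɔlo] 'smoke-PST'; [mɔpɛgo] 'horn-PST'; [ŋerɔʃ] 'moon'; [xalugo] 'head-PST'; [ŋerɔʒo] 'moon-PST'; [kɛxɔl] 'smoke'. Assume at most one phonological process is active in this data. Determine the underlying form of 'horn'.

/mɔpɛg/

The stem for 'horn' ends in [k] in [mɔpɛk] but [g] in [mɔpɛgo].
Compare 'eye', with invariant [k] in [mufik] and [mufiko]: an analysis with underlying /k/ and a rule producing [g] before the PST suffix would wrongly predict alternation here too.
The alternation reflects word-final obstruent devoicing: voiced obstruents become voiceless word-finally. /g/ is underlying.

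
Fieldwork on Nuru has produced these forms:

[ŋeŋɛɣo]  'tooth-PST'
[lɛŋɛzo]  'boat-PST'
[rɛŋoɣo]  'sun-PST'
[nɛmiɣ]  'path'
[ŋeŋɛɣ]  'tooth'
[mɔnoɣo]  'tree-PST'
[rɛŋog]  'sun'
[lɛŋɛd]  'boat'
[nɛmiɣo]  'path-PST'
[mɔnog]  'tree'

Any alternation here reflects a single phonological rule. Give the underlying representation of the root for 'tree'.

'tree' shows [g] ~ [ɣ] at the end of the stem ([mɔnog] vs [mɔnoɣo]).
If /ɣ/ were underlying and a rule turned it into [g] in isolation, 'tooth' would also alternate; but it has [ɣ] in both [ŋeŋɛɣ] and [ŋeŋɛɣo].
Therefore /g/ is basic and [ɣ] is derived by intervocalic spirantization (voiced stops become fricatives between vowels).

/mɔnog/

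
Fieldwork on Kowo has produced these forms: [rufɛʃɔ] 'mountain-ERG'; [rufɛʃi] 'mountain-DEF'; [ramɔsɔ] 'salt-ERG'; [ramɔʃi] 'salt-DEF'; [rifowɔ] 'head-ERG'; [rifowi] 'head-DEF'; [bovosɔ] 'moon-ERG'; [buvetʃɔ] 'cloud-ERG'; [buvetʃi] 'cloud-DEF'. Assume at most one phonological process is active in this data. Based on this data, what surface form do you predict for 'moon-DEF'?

[bovoʃi]

The stem for 'salt' ends in [s] in [ramɔsɔ] but [ʃ] in [ramɔʃi].
If /ʃ/ were underlying and a rule turned it into [s] before the ERG suffix, 'mountain' would also alternate; but it has [ʃ] in both [rufɛʃɔ] and [rufɛʃi].
The underlying segment must be /s/; /s/ becomes palato-alveolar [ʃ] before a front vowel, yielding [ʃ] there.
The one attested form of 'moon', [bovosɔ], shows underlying /bovos/. Applying the same rule before a front vowel gives [bovoʃi].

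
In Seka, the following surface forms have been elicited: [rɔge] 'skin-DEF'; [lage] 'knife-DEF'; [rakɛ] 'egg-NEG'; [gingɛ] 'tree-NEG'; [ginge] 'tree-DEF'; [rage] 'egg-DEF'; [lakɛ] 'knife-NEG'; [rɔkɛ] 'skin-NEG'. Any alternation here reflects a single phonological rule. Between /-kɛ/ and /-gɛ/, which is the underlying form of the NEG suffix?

The NEG morpheme has two allomorphs, [-gɛ] and [-kɛ].
By contrast the DEF suffix keeps its initial [g] throughout — that segment must be underlying.
The NEG suffix is therefore /-kɛ/ underlyingly, with post-nasal voicing: voiceless stops become voiced after a nasal.

/-kɛ/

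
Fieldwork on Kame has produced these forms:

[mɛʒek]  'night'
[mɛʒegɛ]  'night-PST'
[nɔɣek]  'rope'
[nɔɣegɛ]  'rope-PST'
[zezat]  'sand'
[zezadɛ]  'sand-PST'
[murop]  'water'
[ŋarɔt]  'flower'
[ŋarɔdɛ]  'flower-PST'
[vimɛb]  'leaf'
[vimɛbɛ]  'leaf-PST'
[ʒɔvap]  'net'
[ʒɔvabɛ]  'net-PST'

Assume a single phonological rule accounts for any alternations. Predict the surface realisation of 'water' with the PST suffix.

[murobɛ]

The root 'net' surfaces as [ʒɔvap] and [ʒɔvabɛ], with a stem-final [p] ~ [b] alternation.
The stem 'leaf' ([vimɛb], [vimɛbɛ]) shows [b] unchanged in both environments, so [b] cannot be basic with [p] derived in isolation.
So /p/ is underlying, and a rule of intervocalic voicing — voiceless stops become voiced between vowels — gives [b].
From [murop] the stem 'water' is /murop/; between vowels this yields [murobɛ].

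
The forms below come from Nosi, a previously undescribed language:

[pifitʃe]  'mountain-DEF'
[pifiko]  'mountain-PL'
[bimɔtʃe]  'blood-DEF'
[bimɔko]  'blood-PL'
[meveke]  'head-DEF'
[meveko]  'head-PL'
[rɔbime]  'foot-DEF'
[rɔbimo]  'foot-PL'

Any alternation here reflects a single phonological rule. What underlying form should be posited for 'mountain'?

'mountain' shows [tʃ] ~ [k] at the end of the stem ([pifitʃe] vs [pifiko]).
The stem 'head' ([meveke], [meveko]) shows [k] unchanged in both environments, so [k] cannot be basic with [tʃ] derived before the DEF suffix.
The underlying segment must be /tʃ/; palato-alveolar /tʃ/ becomes [k] when no front vowel follows, yielding [k] there.

/pifitʃ/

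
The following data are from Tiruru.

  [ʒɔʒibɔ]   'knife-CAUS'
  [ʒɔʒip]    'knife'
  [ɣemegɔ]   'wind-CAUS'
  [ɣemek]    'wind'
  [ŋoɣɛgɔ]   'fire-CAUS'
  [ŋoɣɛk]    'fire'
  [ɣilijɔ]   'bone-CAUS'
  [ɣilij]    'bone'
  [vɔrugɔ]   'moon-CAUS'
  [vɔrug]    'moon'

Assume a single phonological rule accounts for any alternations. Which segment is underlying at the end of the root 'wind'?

/k/

'wind' shows [g] ~ [k] at the end of the stem ([ɣemegɔ] vs [ɣemek]).
But 'moon' keeps [g] in both environments ([vɔrugɔ], [vɔrug]), so there is no rule changing /g/ to [k] in isolation.
The underlying segment must be /k/; voiceless stops become voiced between vowels, yielding [g] there.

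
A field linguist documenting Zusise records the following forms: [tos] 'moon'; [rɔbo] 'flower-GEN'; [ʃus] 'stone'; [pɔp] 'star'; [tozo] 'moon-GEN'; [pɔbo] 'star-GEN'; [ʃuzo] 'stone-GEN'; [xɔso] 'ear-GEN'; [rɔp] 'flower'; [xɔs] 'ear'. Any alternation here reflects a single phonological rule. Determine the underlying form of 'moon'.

The stem for 'moon' ends in [z] in [tozo] but [s] in [tos].
Compare 'ear', with invariant [s] in [xɔso] and [xɔs]: an analysis with underlying /s/ and a rule producing [z] before the GEN suffix would wrongly predict alternation here too.
The underlying segment must be /z/; voiced obstruents become voiceless word-finally, yielding [s] there.
The underlying form of 'moon' is therefore /toz/.

/toz/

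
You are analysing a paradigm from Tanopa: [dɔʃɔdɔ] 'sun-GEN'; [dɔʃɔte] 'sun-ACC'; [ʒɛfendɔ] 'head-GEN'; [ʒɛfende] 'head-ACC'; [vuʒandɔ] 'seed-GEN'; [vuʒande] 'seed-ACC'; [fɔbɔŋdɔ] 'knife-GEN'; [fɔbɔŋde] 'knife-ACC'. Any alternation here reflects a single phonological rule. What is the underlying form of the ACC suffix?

/-te/

The ACC morpheme has two allomorphs, [-de] and [-te].
The GEN suffix, which begins with [d], is invariant after every stem; so [d] is not altered by any rule here.
The ACC suffix is therefore /-te/ underlyingly, with post-nasal voicing: voiceless stops become voiced after a nasal.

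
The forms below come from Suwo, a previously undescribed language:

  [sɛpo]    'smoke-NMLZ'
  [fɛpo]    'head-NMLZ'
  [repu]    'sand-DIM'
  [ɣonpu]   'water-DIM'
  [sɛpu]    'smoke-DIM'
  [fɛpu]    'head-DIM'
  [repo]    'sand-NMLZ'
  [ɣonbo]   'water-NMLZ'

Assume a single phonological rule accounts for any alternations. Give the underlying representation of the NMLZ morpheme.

The NMLZ morpheme has two allomorphs, [-bo] and [-po].
By contrast the DIM suffix keeps its initial [p] throughout — that segment must be underlying.
The NMLZ suffix is therefore /-bo/ underlyingly, with post-vocalic devoicing: voiced stops become voiceless after a vowel.

/-bo/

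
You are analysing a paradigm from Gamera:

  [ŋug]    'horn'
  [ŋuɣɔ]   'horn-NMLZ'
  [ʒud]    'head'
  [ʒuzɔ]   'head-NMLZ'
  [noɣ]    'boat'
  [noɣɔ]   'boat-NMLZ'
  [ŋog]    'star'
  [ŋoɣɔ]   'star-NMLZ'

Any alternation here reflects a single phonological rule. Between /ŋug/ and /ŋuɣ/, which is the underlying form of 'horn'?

The stem for 'horn' ends in [g] in [ŋug] but [ɣ] in [ŋuɣɔ].
The stem 'boat' ([noɣ], [noɣɔ]) shows [ɣ] unchanged in both environments, so [ɣ] cannot be basic with [g] derived in isolation.
The alternation reflects intervocalic spirantization: voiced stops become fricatives between vowels. /g/ is underlying.

/ŋug/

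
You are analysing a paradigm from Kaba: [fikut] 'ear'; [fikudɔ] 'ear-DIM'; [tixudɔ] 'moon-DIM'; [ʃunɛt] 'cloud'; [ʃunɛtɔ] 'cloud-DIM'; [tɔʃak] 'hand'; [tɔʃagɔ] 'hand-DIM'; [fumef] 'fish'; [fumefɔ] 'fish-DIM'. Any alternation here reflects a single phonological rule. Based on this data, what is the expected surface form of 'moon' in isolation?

'ear' shows [t] ~ [d] at the end of the stem ([fikut] vs [fikudɔ]).
But 'cloud' keeps [t] in both environments ([ʃunɛt], [ʃunɛtɔ]), so there is no rule changing /t/ to [d] before the DIM suffix.
Therefore /d/ is basic and [t] is derived by word-final obstruent devoicing (voiced obstruents become voiceless word-finally).
From [tixudɔ] the stem 'moon' is /tixud/; word-finally this yields [tixut].

[tixut]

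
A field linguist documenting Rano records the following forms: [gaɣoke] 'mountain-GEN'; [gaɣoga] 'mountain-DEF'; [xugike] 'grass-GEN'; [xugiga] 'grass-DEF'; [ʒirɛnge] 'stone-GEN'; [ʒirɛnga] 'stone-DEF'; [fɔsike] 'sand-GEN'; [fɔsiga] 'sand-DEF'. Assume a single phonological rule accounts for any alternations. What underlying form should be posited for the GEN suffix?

/-ke/

The GEN suffix surfaces as [-ge] and [-ke], depending on the final segment of the stem.
By contrast the DEF suffix keeps its initial [g] throughout — that segment must be underlying.
The GEN suffix is therefore /-ke/ underlyingly, with post-nasal voicing: voiceless stops become voiced after a nasal.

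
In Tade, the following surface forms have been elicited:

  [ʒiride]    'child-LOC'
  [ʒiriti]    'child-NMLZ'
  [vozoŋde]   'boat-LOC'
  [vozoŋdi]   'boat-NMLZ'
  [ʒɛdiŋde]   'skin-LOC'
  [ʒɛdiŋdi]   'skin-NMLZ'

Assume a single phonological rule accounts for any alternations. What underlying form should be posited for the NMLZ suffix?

/-ti/

The NMLZ morpheme has two allomorphs, [-di] and [-ti].
The LOC suffix, which begins with [d], is invariant after every stem; so [d] is not altered by any rule here.
The NMLZ suffix is therefore /-ti/ underlyingly, with post-nasal voicing: voiceless stops become voiced after a nasal.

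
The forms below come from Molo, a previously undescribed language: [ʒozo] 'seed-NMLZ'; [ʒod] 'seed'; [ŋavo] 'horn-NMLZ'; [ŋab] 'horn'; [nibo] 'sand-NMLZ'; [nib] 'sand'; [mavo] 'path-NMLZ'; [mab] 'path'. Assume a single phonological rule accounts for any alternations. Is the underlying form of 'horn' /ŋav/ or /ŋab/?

In [ŋavo] and [ŋab] the final segment of 'horn' alternates: [v] ~ [b].
If /b/ were underlying and a rule turned it into [v] before the NMLZ suffix, 'sand' would also alternate; but it has [b] in both [nibo] and [nib].
The underlying segment must be /v/; voiced fricatives become stops word-finally, yielding [b] there.

/ŋav/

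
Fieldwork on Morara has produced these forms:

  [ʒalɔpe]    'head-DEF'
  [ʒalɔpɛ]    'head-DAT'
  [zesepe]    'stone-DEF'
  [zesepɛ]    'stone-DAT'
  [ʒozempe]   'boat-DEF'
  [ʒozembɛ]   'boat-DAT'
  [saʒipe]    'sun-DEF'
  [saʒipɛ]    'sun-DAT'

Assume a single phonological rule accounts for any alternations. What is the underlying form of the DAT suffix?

/-bɛ/

The DAT suffix surfaces as [-bɛ] and [-pɛ], depending on the final segment of the stem.
The DEF suffix, which begins with [p], is invariant after every stem; so [p] is not altered by any rule here.
The DAT suffix is therefore /-bɛ/ underlyingly, with post-vocalic devoicing: voiced stops become voiceless after a vowel.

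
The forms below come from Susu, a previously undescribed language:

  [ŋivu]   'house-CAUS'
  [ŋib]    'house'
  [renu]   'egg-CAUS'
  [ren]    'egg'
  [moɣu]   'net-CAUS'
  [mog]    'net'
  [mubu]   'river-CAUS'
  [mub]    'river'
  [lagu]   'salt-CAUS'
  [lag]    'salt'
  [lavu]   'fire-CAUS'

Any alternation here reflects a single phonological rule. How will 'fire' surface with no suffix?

[lab]

The root 'house' surfaces as [ŋivu] and [ŋib], with a stem-final [v] ~ [b] alternation.
But 'river' keeps [b] in both environments ([mubu], [mub]), so there is no rule changing /b/ to [v] before the CAUS suffix.
The underlying segment must be /v/; voiced fricatives become stops word-finally, yielding [b] there.
From [lavu] the stem 'fire' is /lav/; word-finally this yields [lab].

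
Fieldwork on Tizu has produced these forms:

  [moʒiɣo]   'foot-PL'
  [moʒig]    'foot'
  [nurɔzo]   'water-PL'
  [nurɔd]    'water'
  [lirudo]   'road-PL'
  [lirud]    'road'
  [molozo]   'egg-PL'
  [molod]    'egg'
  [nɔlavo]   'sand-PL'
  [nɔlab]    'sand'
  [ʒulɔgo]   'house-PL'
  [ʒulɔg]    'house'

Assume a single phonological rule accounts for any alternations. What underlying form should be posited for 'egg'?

In [molozo] and [molod] the final segment of 'egg' alternates: [z] ~ [d].
The stem 'road' ([lirudo], [lirud]) shows [d] unchanged in both environments, so [d] cannot be basic with [z] derived before the PL suffix.
The alternation reflects word-final hardening: voiced fricatives become stops word-finally. /z/ is underlying.

/moloz/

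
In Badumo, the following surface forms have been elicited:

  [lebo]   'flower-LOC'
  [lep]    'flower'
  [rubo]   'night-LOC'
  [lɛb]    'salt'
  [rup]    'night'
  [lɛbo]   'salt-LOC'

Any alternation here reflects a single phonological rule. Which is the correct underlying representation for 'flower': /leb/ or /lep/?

The root 'flower' surfaces as [lebo] and [lep], with a stem-final [b] ~ [p] alternation.
But 'salt' keeps [b] in both environments ([lɛbo], [lɛb]), so there is no rule changing /b/ to [p] in isolation.
The alternation reflects intervocalic voicing: voiceless stops become voiced between vowels. /p/ is underlying.

/lep/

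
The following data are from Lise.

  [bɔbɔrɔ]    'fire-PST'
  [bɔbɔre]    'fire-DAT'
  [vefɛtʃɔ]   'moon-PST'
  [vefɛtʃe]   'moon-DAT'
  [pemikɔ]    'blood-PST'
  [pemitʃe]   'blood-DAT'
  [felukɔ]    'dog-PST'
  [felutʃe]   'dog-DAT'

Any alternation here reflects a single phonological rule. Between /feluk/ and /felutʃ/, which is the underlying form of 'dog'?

/feluk/

'dog' shows [k] ~ [tʃ] at the end of the stem ([felukɔ] vs [felutʃe]).
Compare 'moon', with invariant [tʃ] in [vefɛtʃɔ] and [vefɛtʃe]: an analysis with underlying /tʃ/ and a rule producing [k] before the PST suffix would wrongly predict alternation here too.
The alternation reflects palatalization before a front vowel: /k/ becomes palato-alveolar [tʃ] before a front vowel. /k/ is underlying.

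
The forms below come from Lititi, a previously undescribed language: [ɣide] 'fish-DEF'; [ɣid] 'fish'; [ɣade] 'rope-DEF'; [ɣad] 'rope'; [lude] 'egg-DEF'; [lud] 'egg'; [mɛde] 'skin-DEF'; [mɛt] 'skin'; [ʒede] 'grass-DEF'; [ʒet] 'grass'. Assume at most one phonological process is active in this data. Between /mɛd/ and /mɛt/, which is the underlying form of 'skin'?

/mɛt/

The root 'skin' surfaces as [mɛde] and [mɛt], with a stem-final [d] ~ [t] alternation.
The stem 'fish' ([ɣide], [ɣid]) shows [d] unchanged in both environments, so [d] cannot be basic with [t] derived in isolation.
Therefore /t/ is basic and [d] is derived by intervocalic voicing (voiceless stops become voiced between vowels).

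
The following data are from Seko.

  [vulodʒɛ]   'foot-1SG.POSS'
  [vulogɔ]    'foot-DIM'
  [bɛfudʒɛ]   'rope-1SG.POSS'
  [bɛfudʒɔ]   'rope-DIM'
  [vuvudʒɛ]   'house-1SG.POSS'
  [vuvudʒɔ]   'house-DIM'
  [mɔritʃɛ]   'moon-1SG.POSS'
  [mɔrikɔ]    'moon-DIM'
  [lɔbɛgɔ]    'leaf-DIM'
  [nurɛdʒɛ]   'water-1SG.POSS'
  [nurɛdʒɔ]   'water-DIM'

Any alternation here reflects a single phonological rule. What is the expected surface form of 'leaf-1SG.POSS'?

[lɔbɛdʒɛ]

The root 'foot' surfaces as [vulodʒɛ] and [vulogɔ], with a stem-final [dʒ] ~ [g] alternation.
The stem 'rope' ([bɛfudʒɛ], [bɛfudʒɔ]) shows [dʒ] unchanged in both environments, so [dʒ] cannot be basic with [g] derived before the DIM suffix.
The alternation reflects palatalization before a front vowel: /k/ and /g/ become palato-alveolar [tʃ] and [dʒ] before a front vowel. /g/ is underlying.
The one attested form of 'leaf', [lɔbɛgɔ], shows underlying /lɔbɛg/. Applying the same rule before a front vowel gives [lɔbɛdʒɛ].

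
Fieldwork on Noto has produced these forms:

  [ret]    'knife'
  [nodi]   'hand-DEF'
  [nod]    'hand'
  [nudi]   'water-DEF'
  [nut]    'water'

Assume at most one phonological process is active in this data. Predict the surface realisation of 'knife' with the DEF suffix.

[redi]

The stem for 'water' ends in [d] in [nudi] but [t] in [nut].
But 'hand' keeps [d] in both environments ([nodi], [nod]), so there is no rule changing /d/ to [t] in isolation.
The underlying segment must be /t/; voiceless stops become voiced between vowels, yielding [d] there.
The one attested form of 'knife', [ret], shows underlying /ret/. Applying the same rule between vowels gives [redi].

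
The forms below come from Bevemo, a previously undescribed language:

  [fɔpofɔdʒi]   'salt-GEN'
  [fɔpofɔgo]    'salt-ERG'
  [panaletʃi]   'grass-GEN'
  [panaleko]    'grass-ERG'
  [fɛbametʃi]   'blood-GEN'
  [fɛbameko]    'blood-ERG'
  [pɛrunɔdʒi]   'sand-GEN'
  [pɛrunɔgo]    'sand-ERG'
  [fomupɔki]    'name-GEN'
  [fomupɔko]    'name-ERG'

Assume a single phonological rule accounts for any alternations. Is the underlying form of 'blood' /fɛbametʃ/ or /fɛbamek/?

/fɛbametʃ/

In [fɛbametʃi] and [fɛbameko] the final segment of 'blood' alternates: [tʃ] ~ [k].
Compare 'name', with invariant [k] in [fomupɔki] and [fomupɔko]: an analysis with underlying /k/ and a rule producing [tʃ] before the GEN suffix would wrongly predict alternation here too.
Therefore /tʃ/ is basic and [k] is derived by depalatalization (palato-alveolar /tʃ/ and /dʒ/ become [k] and [g] when no front vowel follows).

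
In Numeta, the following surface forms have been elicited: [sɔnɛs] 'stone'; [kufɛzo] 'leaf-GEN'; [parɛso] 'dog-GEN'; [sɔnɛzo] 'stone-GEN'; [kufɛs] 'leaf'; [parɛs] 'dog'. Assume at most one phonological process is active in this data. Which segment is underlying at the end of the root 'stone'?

/z/

The stem for 'stone' ends in [z] in [sɔnɛzo] but [s] in [sɔnɛs].
The stem 'dog' ([parɛso], [parɛs]) shows [s] unchanged in both environments, so [s] cannot be basic with [z] derived before the GEN suffix.
The underlying segment must be /z/; voiced obstruents become voiceless word-finally, yielding [s] there.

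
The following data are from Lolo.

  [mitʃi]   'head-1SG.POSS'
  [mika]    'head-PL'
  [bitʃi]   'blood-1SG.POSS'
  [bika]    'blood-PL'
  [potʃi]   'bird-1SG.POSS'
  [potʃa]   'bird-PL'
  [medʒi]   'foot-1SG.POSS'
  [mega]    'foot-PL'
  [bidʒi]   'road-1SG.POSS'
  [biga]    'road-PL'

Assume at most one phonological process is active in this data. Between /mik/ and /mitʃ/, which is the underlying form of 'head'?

In [mitʃi] and [mika] the final segment of 'head' alternates: [tʃ] ~ [k].
Compare 'bird', with invariant [tʃ] in [potʃi] and [potʃa]: an analysis with underlying /tʃ/ and a rule producing [k] before the PL suffix would wrongly predict alternation here too.
The alternation reflects palatalization before a front vowel: /k/ and /g/ become palato-alveolar [tʃ] and [dʒ] before a front vowel. /k/ is underlying.

/mik/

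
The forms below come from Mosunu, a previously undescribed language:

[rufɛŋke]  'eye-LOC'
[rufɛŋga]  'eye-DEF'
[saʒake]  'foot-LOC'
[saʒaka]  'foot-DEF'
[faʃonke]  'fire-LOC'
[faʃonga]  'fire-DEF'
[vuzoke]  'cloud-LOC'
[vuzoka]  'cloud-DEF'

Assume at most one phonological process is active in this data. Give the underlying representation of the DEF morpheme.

/-ga/

The DEF morpheme has two allomorphs, [-ga] and [-ka].
The LOC suffix, which begins with [k], is invariant after every stem; so [k] is not altered by any rule here.
So the underlying form is /-ga/, and voiced stops become voiceless after a vowel.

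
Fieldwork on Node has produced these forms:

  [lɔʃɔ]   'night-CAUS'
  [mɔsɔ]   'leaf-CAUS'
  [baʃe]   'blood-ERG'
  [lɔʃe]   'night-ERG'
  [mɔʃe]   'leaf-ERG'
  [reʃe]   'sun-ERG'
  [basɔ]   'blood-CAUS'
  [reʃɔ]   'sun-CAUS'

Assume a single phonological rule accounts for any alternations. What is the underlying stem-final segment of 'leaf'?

The stem for 'leaf' ends in [ʃ] in [mɔʃe] but [s] in [mɔsɔ].
But 'night' keeps [ʃ] in both environments ([lɔʃe], [lɔʃɔ]), so there is no rule changing /ʃ/ to [s] before the CAUS suffix.
The underlying segment must be /s/; /s/ becomes palato-alveolar [ʃ] before a front vowel, yielding [ʃ] there.

/s/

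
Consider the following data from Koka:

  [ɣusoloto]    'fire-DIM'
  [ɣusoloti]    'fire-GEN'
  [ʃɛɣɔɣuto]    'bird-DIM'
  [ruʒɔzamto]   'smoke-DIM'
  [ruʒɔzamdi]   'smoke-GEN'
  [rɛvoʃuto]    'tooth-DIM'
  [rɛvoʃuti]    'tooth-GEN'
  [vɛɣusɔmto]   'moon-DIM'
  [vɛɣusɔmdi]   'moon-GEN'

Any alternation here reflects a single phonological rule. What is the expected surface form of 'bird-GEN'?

[ʃɛɣɔɣuti]

The GEN morpheme has two allomorphs, [-di] and [-ti].
By contrast the DIM suffix keeps its initial [t] throughout — that segment must be underlying.
So the underlying form is /-di/, and voiced stops become voiceless after a vowel.
After 'bird', which ends in a vowel, the suffix surfaces as [-ti], giving [ʃɛɣɔɣuti].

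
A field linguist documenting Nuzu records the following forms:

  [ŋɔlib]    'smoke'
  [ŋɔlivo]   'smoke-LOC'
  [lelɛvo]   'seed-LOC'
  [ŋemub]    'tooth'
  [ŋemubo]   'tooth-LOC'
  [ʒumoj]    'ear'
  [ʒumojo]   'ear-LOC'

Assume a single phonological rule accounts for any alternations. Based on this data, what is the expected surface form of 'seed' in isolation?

The stem for 'smoke' ends in [b] in [ŋɔlib] but [v] in [ŋɔlivo].
The stem 'tooth' ([ŋemub], [ŋemubo]) shows [b] unchanged in both environments, so [b] cannot be basic with [v] derived before the LOC suffix.
So /v/ is underlying, and a rule of word-final hardening — voiced fricatives become stops word-finally — gives [b].
The one attested form of 'seed', [lelɛvo], shows underlying /lelɛv/. Applying the same rule word-finally gives [lelɛb].

[lelɛb]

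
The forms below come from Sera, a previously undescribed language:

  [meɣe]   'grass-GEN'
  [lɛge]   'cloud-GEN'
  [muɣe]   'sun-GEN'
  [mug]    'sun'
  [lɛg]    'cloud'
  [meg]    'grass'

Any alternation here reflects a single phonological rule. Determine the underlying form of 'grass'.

/meɣ/

The stem for 'grass' ends in [g] in [meg] but [ɣ] in [meɣe].
The stem 'cloud' ([lɛg], [lɛge]) shows [g] unchanged in both environments, so [g] cannot be basic with [ɣ] derived before the GEN suffix.
The underlying segment must be /ɣ/; voiced fricatives become stops word-finally, yielding [g] there.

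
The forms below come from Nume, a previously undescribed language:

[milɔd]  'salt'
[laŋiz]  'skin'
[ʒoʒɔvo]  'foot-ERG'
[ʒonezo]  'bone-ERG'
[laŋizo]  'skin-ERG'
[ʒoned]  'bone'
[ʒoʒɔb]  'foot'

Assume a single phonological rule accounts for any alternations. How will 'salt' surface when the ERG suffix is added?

The stem for 'bone' ends in [z] in [ʒonezo] but [d] in [ʒoned].
Compare 'skin', with invariant [z] in [laŋizo] and [laŋiz]: an analysis with underlying /z/ and a rule producing [d] in isolation would wrongly predict alternation here too.
The alternation reflects intervocalic spirantization: voiced stops become fricatives between vowels. /d/ is underlying.
From [milɔd] the stem 'salt' is /milɔd/; between vowels this yields [milɔzo].

[milɔzo]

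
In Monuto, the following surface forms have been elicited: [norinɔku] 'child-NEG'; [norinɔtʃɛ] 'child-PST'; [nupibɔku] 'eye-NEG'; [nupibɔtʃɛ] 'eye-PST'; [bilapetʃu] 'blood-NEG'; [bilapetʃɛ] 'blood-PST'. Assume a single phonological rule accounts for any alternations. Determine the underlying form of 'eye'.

In [nupibɔku] and [nupibɔtʃɛ] the final segment of 'eye' alternates: [k] ~ [tʃ].
The stem 'blood' ([bilapetʃu], [bilapetʃɛ]) shows [tʃ] unchanged in both environments, so [tʃ] cannot be basic with [k] derived before the NEG suffix.
So /k/ is underlying, and a rule of palatalization before a front vowel — /k/ becomes palato-alveolar [tʃ] before a front vowel — gives [tʃ].
Hence 'eye' is /nupibɔk/ underlyingly.

/nupibɔk/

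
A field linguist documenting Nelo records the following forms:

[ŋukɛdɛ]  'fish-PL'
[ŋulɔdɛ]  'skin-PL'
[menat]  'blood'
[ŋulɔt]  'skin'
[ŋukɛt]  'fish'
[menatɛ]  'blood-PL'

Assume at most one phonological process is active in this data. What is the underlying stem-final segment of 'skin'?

The root 'skin' surfaces as [ŋulɔdɛ] and [ŋulɔt], with a stem-final [d] ~ [t] alternation.
If /t/ were underlying and a rule turned it into [d] before the PL suffix, 'blood' would also alternate; but it has [t] in both [menatɛ] and [menat].
Therefore /d/ is basic and [t] is derived by word-final obstruent devoicing (voiced obstruents become voiceless word-finally).

/d/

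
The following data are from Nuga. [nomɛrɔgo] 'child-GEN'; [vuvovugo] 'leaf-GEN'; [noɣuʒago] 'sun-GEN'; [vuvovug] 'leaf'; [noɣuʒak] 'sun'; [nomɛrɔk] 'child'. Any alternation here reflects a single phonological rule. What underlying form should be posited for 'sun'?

/noɣuʒak/

The stem for 'sun' ends in [g] in [noɣuʒago] but [k] in [noɣuʒak].
The stem 'leaf' ([vuvovugo], [vuvovug]) shows [g] unchanged in both environments, so [g] cannot be basic with [k] derived in isolation.
So /k/ is underlying, and a rule of intervocalic voicing — voiceless stops become voiced between vowels — gives [g].
So 'sun' = /noɣuʒak/.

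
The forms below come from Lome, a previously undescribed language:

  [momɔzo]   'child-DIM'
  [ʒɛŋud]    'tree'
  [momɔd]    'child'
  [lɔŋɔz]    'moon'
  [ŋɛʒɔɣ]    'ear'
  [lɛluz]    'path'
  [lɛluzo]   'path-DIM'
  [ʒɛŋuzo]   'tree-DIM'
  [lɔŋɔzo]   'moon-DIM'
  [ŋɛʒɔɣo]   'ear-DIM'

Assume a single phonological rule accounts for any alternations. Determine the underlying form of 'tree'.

/ʒɛŋud/

The stem for 'tree' ends in [z] in [ʒɛŋuzo] but [d] in [ʒɛŋud].
But 'path' keeps [z] in both environments ([lɛluzo], [lɛluz]), so there is no rule changing /z/ to [d] in isolation.
So /d/ is underlying, and a rule of intervocalic spirantization — voiced stops become fricatives between vowels — gives [z].
The underlying form of 'tree' is therefore /ʒɛŋud/.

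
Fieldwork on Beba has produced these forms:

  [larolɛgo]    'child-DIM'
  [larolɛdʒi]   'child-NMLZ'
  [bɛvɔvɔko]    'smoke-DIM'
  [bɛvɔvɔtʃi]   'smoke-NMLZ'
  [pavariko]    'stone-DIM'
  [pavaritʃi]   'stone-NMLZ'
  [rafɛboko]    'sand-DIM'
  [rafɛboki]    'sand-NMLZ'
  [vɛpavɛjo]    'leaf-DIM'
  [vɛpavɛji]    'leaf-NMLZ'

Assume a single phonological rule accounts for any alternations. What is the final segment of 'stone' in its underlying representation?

The stem for 'stone' ends in [k] in [pavariko] but [tʃ] in [pavaritʃi].
But 'sand' keeps [k] in both environments ([rafɛboko], [rafɛboki]), so there is no rule changing /k/ to [tʃ] before the NMLZ suffix.
The underlying segment must be /tʃ/; palato-alveolar /tʃ/ and /dʒ/ become [k] and [g] when no front vowel follows, yielding [k] there.

/tʃ/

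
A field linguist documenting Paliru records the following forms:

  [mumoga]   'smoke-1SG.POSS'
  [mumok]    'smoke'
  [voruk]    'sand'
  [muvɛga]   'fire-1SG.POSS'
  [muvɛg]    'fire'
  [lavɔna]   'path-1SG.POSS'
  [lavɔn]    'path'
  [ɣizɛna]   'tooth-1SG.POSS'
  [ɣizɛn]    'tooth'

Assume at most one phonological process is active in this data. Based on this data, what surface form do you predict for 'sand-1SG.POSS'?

'smoke' shows [g] ~ [k] at the end of the stem ([mumoga] vs [mumok]).
But 'fire' keeps [g] in both environments ([muvɛga], [muvɛg]), so there is no rule changing /g/ to [k] in isolation.
Therefore /k/ is basic and [g] is derived by intervocalic voicing (voiceless stops become voiced between vowels).
The one attested form of 'sand', [voruk], shows underlying /voruk/. Applying the same rule between vowels gives [voruga].

[voruga]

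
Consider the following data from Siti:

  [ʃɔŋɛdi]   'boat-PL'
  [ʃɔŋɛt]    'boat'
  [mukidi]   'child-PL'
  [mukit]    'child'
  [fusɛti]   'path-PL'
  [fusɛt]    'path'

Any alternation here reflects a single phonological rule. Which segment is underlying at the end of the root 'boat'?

In [ʃɔŋɛdi] and [ʃɔŋɛt] the final segment of 'boat' alternates: [d] ~ [t].
Compare 'path', with invariant [t] in [fusɛti] and [fusɛt]: an analysis with underlying /t/ and a rule producing [d] before the PL suffix would wrongly predict alternation here too.
So /d/ is underlying, and a rule of word-final obstruent devoicing — voiced obstruents become voiceless word-finally — gives [t].

/d/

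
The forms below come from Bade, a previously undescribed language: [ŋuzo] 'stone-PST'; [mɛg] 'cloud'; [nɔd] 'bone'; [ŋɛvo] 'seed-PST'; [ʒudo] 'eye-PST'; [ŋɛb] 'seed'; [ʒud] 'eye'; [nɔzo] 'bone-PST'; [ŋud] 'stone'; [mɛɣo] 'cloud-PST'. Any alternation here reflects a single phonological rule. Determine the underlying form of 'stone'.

In [ŋuzo] and [ŋud] the final segment of 'stone' alternates: [z] ~ [d].
Compare 'eye', with invariant [d] in [ʒudo] and [ʒud]: an analysis with underlying /d/ and a rule producing [z] before the PST suffix would wrongly predict alternation here too.
The underlying segment must be /z/; voiced fricatives become stops word-finally, yielding [d] there.

/ŋuz/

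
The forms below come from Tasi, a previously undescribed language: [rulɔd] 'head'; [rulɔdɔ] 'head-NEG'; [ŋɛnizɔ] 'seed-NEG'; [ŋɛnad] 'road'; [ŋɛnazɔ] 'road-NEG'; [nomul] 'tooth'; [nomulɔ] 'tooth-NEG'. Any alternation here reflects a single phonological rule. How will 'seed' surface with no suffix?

[ŋɛnid]

The root 'road' surfaces as [ŋɛnad] and [ŋɛnazɔ], with a stem-final [d] ~ [z] alternation.
Compare 'head', with invariant [d] in [rulɔd] and [rulɔdɔ]: an analysis with underlying /d/ and a rule producing [z] before the NEG suffix would wrongly predict alternation here too.
The alternation reflects word-final hardening: voiced fricatives become stops word-finally. /z/ is underlying.
The one attested form of 'seed', [ŋɛnizɔ], shows underlying /ŋɛniz/. Applying the same rule word-finally gives [ŋɛnid].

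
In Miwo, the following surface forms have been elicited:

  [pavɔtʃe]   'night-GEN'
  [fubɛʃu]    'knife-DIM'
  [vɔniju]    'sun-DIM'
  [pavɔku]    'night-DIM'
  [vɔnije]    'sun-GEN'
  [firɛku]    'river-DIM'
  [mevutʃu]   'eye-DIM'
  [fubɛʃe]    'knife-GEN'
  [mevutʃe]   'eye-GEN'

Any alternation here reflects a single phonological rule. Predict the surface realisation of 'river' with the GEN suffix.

'night' shows [tʃ] ~ [k] at the end of the stem ([pavɔtʃe] vs [pavɔku]).
Compare 'eye', with invariant [tʃ] in [mevutʃe] and [mevutʃu]: an analysis with underlying /tʃ/ and a rule producing [k] before the DIM suffix would wrongly predict alternation here too.
So /k/ is underlying, and a rule of palatalization before a front vowel — /k/ becomes palato-alveolar [tʃ] before a front vowel — gives [tʃ].
From [firɛku] the stem 'river' is /firɛk/; before a front vowel this yields [firɛtʃe].

[firɛtʃe]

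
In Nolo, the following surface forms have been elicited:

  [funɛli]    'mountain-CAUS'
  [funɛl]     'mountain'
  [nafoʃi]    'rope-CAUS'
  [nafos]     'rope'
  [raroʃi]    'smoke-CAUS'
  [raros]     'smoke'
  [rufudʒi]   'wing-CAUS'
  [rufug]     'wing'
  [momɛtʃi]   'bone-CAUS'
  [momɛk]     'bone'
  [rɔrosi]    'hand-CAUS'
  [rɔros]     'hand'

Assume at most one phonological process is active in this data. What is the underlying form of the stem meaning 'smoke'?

/raroʃ/

In [raroʃi] and [raros] the final segment of 'smoke' alternates: [ʃ] ~ [s].
Compare 'hand', with invariant [s] in [rɔrosi] and [rɔros]: an analysis with underlying /s/ and a rule producing [ʃ] before the CAUS suffix would wrongly predict alternation here too.
Therefore /ʃ/ is basic and [s] is derived by depalatalization (palato-alveolar /tʃ/, /dʒ/ and /ʃ/ become [k], [g] and [s] when no front vowel follows).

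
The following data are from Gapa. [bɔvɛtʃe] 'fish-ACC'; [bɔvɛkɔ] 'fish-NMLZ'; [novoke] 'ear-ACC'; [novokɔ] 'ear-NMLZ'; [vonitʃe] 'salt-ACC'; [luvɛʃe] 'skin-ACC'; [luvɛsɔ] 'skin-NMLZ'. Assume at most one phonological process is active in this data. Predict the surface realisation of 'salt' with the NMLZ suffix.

[vonikɔ]

The stem for 'fish' ends in [tʃ] in [bɔvɛtʃe] but [k] in [bɔvɛkɔ].
Compare 'ear', with invariant [k] in [novoke] and [novokɔ]: an analysis with underlying /k/ and a rule producing [tʃ] before the ACC suffix would wrongly predict alternation here too.
So /tʃ/ is underlying, and a rule of depalatalization — palato-alveolar /tʃ/ and /ʃ/ become [k] and [s] when no front vowel follows — gives [k].
The one attested form of 'salt', [vonitʃe], shows underlying /vonitʃ/. Applying the same rule when no front vowel follows gives [vonikɔ].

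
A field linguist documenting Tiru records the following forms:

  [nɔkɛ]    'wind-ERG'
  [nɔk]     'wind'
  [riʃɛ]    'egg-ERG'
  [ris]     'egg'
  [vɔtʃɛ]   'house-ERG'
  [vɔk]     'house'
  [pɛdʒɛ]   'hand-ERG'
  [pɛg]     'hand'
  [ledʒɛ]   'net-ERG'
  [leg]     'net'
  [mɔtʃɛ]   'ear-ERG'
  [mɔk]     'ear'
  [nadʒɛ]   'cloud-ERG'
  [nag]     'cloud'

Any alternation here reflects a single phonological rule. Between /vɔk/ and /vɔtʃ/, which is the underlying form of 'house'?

/vɔtʃ/

The root 'house' surfaces as [vɔtʃɛ] and [vɔk], with a stem-final [tʃ] ~ [k] alternation.
If /k/ were underlying and a rule turned it into [tʃ] before the ERG suffix, 'wind' would also alternate; but it has [k] in both [nɔkɛ] and [nɔk].
The alternation reflects depalatalization: palato-alveolar /tʃ/, /dʒ/ and /ʃ/ become [k], [g] and [s] when no front vowel follows. /tʃ/ is underlying.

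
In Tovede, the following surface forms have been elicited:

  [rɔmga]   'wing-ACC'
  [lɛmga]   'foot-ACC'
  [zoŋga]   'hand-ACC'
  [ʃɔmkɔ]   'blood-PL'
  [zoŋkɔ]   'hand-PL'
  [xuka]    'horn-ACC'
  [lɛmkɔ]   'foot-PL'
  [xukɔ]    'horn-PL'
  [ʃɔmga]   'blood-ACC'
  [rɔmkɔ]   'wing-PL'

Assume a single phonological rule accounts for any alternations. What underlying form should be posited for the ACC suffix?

The ACC suffix surfaces as [-ga] and [-ka], depending on the final segment of the stem.
By contrast the PL suffix keeps its initial [k] throughout — that segment must be underlying.
The ACC suffix is therefore /-ga/ underlyingly, with post-vocalic devoicing: voiced stops become voiceless after a vowel.

/-ga/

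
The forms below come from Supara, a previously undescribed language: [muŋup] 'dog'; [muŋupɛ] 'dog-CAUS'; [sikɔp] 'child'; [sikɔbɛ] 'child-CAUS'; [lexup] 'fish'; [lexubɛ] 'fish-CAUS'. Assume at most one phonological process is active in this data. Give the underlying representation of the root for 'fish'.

'fish' shows [p] ~ [b] at the end of the stem ([lexup] vs [lexubɛ]).
The stem 'dog' ([muŋup], [muŋupɛ]) shows [p] unchanged in both environments, so [p] cannot be basic with [b] derived before the CAUS suffix.
The underlying segment must be /b/; voiced obstruents become voiceless word-finally, yielding [p] there.
So 'fish' = /lexub/.

/lexub/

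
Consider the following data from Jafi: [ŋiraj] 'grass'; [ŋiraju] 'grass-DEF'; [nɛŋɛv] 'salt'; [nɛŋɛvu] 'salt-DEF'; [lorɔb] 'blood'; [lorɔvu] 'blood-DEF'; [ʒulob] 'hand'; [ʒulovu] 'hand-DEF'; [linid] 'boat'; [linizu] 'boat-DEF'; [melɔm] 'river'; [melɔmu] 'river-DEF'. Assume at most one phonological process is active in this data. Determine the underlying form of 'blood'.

/lorɔb/

The stem for 'blood' ends in [b] in [lorɔb] but [v] in [lorɔvu].
If /v/ were underlying and a rule turned it into [b] in isolation, 'salt' would also alternate; but it has [v] in both [nɛŋɛv] and [nɛŋɛvu].
So /b/ is underlying, and a rule of intervocalic spirantization — voiced stops become fricatives between vowels — gives [v].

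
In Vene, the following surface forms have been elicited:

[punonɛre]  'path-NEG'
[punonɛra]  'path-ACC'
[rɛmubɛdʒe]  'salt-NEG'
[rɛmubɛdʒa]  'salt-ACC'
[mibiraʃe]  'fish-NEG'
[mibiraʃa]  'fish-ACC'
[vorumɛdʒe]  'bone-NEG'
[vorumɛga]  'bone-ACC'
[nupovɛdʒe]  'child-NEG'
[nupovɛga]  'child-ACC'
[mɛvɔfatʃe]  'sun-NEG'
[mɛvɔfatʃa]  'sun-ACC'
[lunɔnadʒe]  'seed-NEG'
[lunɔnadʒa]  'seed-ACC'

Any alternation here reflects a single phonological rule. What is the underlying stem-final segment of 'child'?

/g/

The root 'child' surfaces as [nupovɛdʒe] and [nupovɛga], with a stem-final [dʒ] ~ [g] alternation.
The stem 'salt' ([rɛmubɛdʒe], [rɛmubɛdʒa]) shows [dʒ] unchanged in both environments, so [dʒ] cannot be basic with [g] derived before the ACC suffix.
The alternation reflects palatalization before a front vowel: /g/ becomes palato-alveolar [dʒ] before a front vowel. /g/ is underlying.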